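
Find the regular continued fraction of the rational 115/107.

[1; 13, 2, 1, 2]

Run the Euclidean algorithm on 115 and 107; the successive quotients are the partial quotients a_0, a_1, ... (each step inverts the fractional part left over by the previous one):
  115 = 1*107 + 8, so a_0 = 1.
  107 = 13*8 + 3, so a_1 = 13.
  8 = 2*3 + 2, so a_2 = 2.
  3 = 1*2 + 1, so a_3 = 1.
  2 = 2*1 + 0, so a_4 = 2.
The remainder reaches 0 after 5 divisions, so the expansion has 5 partial quotients, read off in order.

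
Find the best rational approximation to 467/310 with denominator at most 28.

Expand x = 467/310 as a continued fraction with the Euclidean algorithm:
  467 = 1*310 + 157, so a_0 = 1.
  310 = 1*157 + 153, so a_1 = 1.
  157 = 1*153 + 4, so a_2 = 1.
  153 = 38*4 + 1, so a_3 = 38.
  4 = 4*1 + 0, so a_4 = 4.
so x = [1; 1, 1, 38, 4].
Convergents (p_i = a_i*p_{i-1} + p_{i-2}, q_i = a_i*q_{i-1} + q_{i-2} with p_{-2}=0, p_{-1}=1, q_{-2}=1, q_{-1}=0), until the denominator exceeds 28:
  i=0: a_0=1, p_0 = 1*1 + 0 = 1, q_0 = 1*0 + 1 = 1.
  i=1: a_1=1, p_1 = 1*1 + 1 = 2, q_1 = 1*1 + 0 = 1.
  i=2: a_2=1, p_2 = 1*2 + 1 = 3, q_2 = 1*1 + 1 = 2.
  i=3: a_3=38, p_3 = 38*3 + 2 = 116, q_3 = 38*2 + 1 = 77.
q_3 = 77 > 28, so the last convergent with denominator <= 28 is p_2/q_2 = 3/2.
The closest fraction with denominator <= 28 is either p_2/q_2 or the intermediate fraction (k*p_2 + p_1)/(k*q_2 + q_1) with the largest k >= 1 whose denominator stays <= 28; these approach x as k grows, and every other convergent or intermediate fraction in range is farther away.
Largest k: floor((28 - q_1)/q_2) = floor((28 - 1)/2) = 13.
That gives (13*3 + 2)/(13*2 + 1) = 41/27.
Compare the errors: |x - 3/2| = |467*2 - 3*310|/(310*2) = 4/620, and |x - 41/27| = |467*27 - 41*310|/(310*27) = 101/8370.
Cross-multiplying, 4*8370 = 33480 < 62620 = 101*620, so 4/620 is smaller: the convergent 3/2 is closer to x than 41/27.

3/2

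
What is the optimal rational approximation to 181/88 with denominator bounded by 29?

Expand x = 181/88 as a continued fraction with the Euclidean algorithm:
  181 = 2*88 + 5, so a_0 = 2.
  88 = 17*5 + 3, so a_1 = 17.
  5 = 1*3 + 2, so a_2 = 1.
  3 = 1*2 + 1, so a_3 = 1.
  2 = 2*1 + 0, so a_4 = 2.
so x = [2; 17, 1, 1, 2].
Convergents (p_i = a_i*p_{i-1} + p_{i-2}, q_i = a_i*q_{i-1} + q_{i-2} with p_{-2}=0, p_{-1}=1, q_{-2}=1, q_{-1}=0), until the denominator exceeds 29:
  i=0: a_0=2, p_0 = 2*1 + 0 = 2, q_0 = 2*0 + 1 = 1.
  i=1: a_1=17, p_1 = 17*2 + 1 = 35, q_1 = 17*1 + 0 = 17.
  i=2: a_2=1, p_2 = 1*35 + 2 = 37, q_2 = 1*17 + 1 = 18.
  i=3: a_3=1, p_3 = 1*37 + 35 = 72, q_3 = 1*18 + 17 = 35.
q_3 = 35 > 29, so the last convergent with denominator <= 29 is p_2/q_2 = 37/18.
The closest fraction with denominator <= 29 is either p_2/q_2 or the intermediate fraction (k*p_2 + p_1)/(k*q_2 + q_1) with the largest k >= 1 whose denominator stays <= 29; these approach x as k grows, and every other convergent or intermediate fraction in range is farther away.
Largest k: floor((29 - q_1)/q_2) = floor((29 - 17)/18) = 0.
Since k = 0, no intermediate fraction beyond p_2/q_2 has denominator <= 29, so the convergent 37/18 is the closest (its error is |181*18 - 37*88|/(88*18) = 2/1584).

37/18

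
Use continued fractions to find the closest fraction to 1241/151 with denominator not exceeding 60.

263/32

Expand x = 1241/151 as a continued fraction with the Euclidean algorithm:
  1241 = 8*151 + 33, so a_0 = 8.
  151 = 4*33 + 19, so a_1 = 4.
  33 = 1*19 + 14, so a_2 = 1.
  19 = 1*14 + 5, so a_3 = 1.
  14 = 2*5 + 4, so a_4 = 2.
  5 = 1*4 + 1, so a_5 = 1.
  4 = 4*1 + 0, so a_6 = 4.
so x = [8; 4, 1, 1, 2, 1, 4].
Convergents (p_i = a_i*p_{i-1} + p_{i-2}, q_i = a_i*q_{i-1} + q_{i-2} with p_{-2}=0, p_{-1}=1, q_{-2}=1, q_{-1}=0), until the denominator exceeds 60:
  i=0: a_0=8, p_0 = 8*1 + 0 = 8, q_0 = 8*0 + 1 = 1.
  i=1: a_1=4, p_1 = 4*8 + 1 = 33, q_1 = 4*1 + 0 = 4.
  i=2: a_2=1, p_2 = 1*33 + 8 = 41, q_2 = 1*4 + 1 = 5.
  i=3: a_3=1, p_3 = 1*41 + 33 = 74, q_3 = 1*5 + 4 = 9.
  i=4: a_4=2, p_4 = 2*74 + 41 = 189, q_4 = 2*9 + 5 = 23.
  i=5: a_5=1, p_5 = 1*189 + 74 = 263, q_5 = 1*23 + 9 = 32.
  i=6: a_6=4, p_6 = 4*263 + 189 = 1241, q_6 = 4*32 + 23 = 151.
q_6 = 151 > 60, so the last convergent with denominator <= 60 is p_5/q_5 = 263/32.
The closest fraction with denominator <= 60 is either p_5/q_5 or the intermediate fraction (k*p_5 + p_4)/(k*q_5 + q_4) with the largest k >= 1 whose denominator stays <= 60; these approach x as k grows, and every other convergent or intermediate fraction in range is farther away.
Largest k: floor((60 - q_4)/q_5) = floor((60 - 23)/32) = 1.
That gives (1*263 + 189)/(1*32 + 23) = 452/55.
Compare the errors: |x - 263/32| = |1241*32 - 263*151|/(151*32) = 1/4832, and |x - 452/55| = |1241*55 - 452*151|/(151*55) = 3/8305.
Cross-multiplying, 1*8305 = 8305 < 14496 = 3*4832, so 1/4832 is smaller: the convergent 263/32 is closer to x than 452/55.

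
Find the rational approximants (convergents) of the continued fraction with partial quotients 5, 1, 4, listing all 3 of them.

5/1, 6/1, 29/5

Using the convergent recurrence p_i = a_i*p_{i-1} + p_{i-2}, q_i = a_i*q_{i-1} + q_{i-2} with p_{-2}=0, p_{-1}=1, q_{-2}=1, q_{-1}=0:
  i=0: a_0=5, p_0 = 5*1 + 0 = 5, q_0 = 5*0 + 1 = 1.
  i=1: a_1=1, p_1 = 1*5 + 1 = 6, q_1 = 1*1 + 0 = 1.
  i=2: a_2=4, p_2 = 4*6 + 5 = 29, q_2 = 4*1 + 1 = 5.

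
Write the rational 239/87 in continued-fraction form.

[2; 1, 2, 1, 21]

Run the Euclidean algorithm on 239 and 87; the successive quotients are the partial quotients a_0, a_1, ... (each step inverts the fractional part left over by the previous one):
  239 = 2*87 + 65, so a_0 = 2.
  87 = 1*65 + 22, so a_1 = 1.
  65 = 2*22 + 21, so a_2 = 2.
  22 = 1*21 + 1, so a_3 = 1.
  21 = 21*1 + 0, so a_4 = 21.
The remainder reaches 0 after 5 divisions, so the expansion has 5 partial quotients, read off in order.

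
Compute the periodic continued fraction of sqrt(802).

Write x_i = (sqrt(802) + m_i)/d_i with (m_0, d_0) = (0, 1). a_0 = floor(sqrt(802)) = 28, since 28^2 = 784 <= 802 < 841 = 29^2.
Iterate m_{i+1} = d_i*a_i - m_i, d_{i+1} = (802 - m_{i+1}^2)/d_i, a_{i+1} = floor((a_0 + m_{i+1})/d_{i+1}):
  m_1 = 1*28 - 0 = 28, d_1 = (802 - 28^2)/1 = 18/1 = 18, a_1 = floor((28 + 28)/18) = 3.
  m_2 = 18*3 - 28 = 26, d_2 = (802 - 26^2)/18 = 126/18 = 7, a_2 = floor((28 + 26)/7) = 7.
  m_3 = 7*7 - 26 = 23, d_3 = (802 - 23^2)/7 = 273/7 = 39, a_3 = floor((28 + 23)/39) = 1.
  m_4 = 39*1 - 23 = 16, d_4 = (802 - 16^2)/39 = 546/39 = 14, a_4 = floor((28 + 16)/14) = 3.
  m_5 = 14*3 - 16 = 26, d_5 = (802 - 26^2)/14 = 126/14 = 9, a_5 = floor((28 + 26)/9) = 6.
  m_6 = 9*6 - 26 = 28, d_6 = (802 - 28^2)/9 = 18/9 = 2, a_6 = floor((28 + 28)/2) = 28.
  m_7 = 2*28 - 28 = 28, d_7 = (802 - 28^2)/2 = 18/2 = 9, a_7 = floor((28 + 28)/9) = 6.
  m_8 = 9*6 - 28 = 26, d_8 = (802 - 26^2)/9 = 126/9 = 14, a_8 = floor((28 + 26)/14) = 3.
  m_9 = 14*3 - 26 = 16, d_9 = (802 - 16^2)/14 = 546/14 = 39, a_9 = floor((28 + 16)/39) = 1.
  m_10 = 39*1 - 16 = 23, d_10 = (802 - 23^2)/39 = 273/39 = 7, a_10 = floor((28 + 23)/7) = 7.
  m_11 = 7*7 - 23 = 26, d_11 = (802 - 26^2)/7 = 126/7 = 18, a_11 = floor((28 + 26)/18) = 3.
  m_12 = 18*3 - 26 = 28, d_12 = (802 - 28^2)/18 = 18/18 = 1, a_12 = floor((28 + 28)/1) = 56.
  m_13 = 1*56 - 28 = 28, d_13 = (802 - 28^2)/1 = 18/1 = 18: (m_13, d_13) = (m_1, d_1) = (28, 18), so from here the quotients repeat a_1, ..., a_12; the period length is 12.
Hence the expansion of sqrt(802) is a_0 = 28 followed by the repeating block 3, 7, 1, 3, 6, 28, 6, 3, 1, 7, 3, 56 (period 12).

[28; (3, 7, 1, 3, 6, 28, 6, 3, 1, 7, 3, 56)]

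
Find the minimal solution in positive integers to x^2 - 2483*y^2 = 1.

(x, y) = (13753, 276)

First expand sqrt(2483) as a continued fraction. With x_i = (sqrt(2483) + m_i)/d_i and (m_0, d_0) = (0, 1): a_0 = floor(sqrt(2483)) = 49, since 49^2 = 2401 <= 2483 < 2500 = 50^2.
Iterate m_{i+1} = d_i*a_i - m_i, d_{i+1} = (2483 - m_{i+1}^2)/d_i, a_{i+1} = floor((a_0 + m_{i+1})/d_{i+1}):
  m_1 = 1*49 - 0 = 49, d_1 = (2483 - 49^2)/1 = 82/1 = 82, a_1 = floor((49 + 49)/82) = 1.
  m_2 = 82*1 - 49 = 33, d_2 = (2483 - 33^2)/82 = 1394/82 = 17, a_2 = floor((49 + 33)/17) = 4.
  m_3 = 17*4 - 33 = 35, d_3 = (2483 - 35^2)/17 = 1258/17 = 74, a_3 = floor((49 + 35)/74) = 1.
  m_4 = 74*1 - 35 = 39, d_4 = (2483 - 39^2)/74 = 962/74 = 13, a_4 = floor((49 + 39)/13) = 6.
  m_5 = 13*6 - 39 = 39, d_5 = (2483 - 39^2)/13 = 962/13 = 74, a_5 = floor((49 + 39)/74) = 1.
  m_6 = 74*1 - 39 = 35, d_6 = (2483 - 35^2)/74 = 1258/74 = 17, a_6 = floor((49 + 35)/17) = 4.
  m_7 = 17*4 - 35 = 33, d_7 = (2483 - 33^2)/17 = 1394/17 = 82, a_7 = floor((49 + 33)/82) = 1.
  m_8 = 82*1 - 33 = 49, d_8 = (2483 - 49^2)/82 = 82/82 = 1, a_8 = floor((49 + 49)/1) = 98.
  m_9 = 1*98 - 49 = 49, d_9 = (2483 - 49^2)/1 = 82/1 = 82: (m_9, d_9) = (m_1, d_1) = (49, 82), so from here the quotients repeat a_1, ..., a_8; the period length is 8.
So sqrt(2483) = [49; (1, 4, 1, 6, 1, 4, 1, 98)] with period length k = 8.
k is even, so the fundamental solution of x^2 - 2483y^2 = 1 is (p_{k-1}, q_{k-1}) = (p_7, q_7); compute convergents through index 7.
Convergents (p_i = a_i*p_{i-1} + p_{i-2}, q_i = a_i*q_{i-1} + q_{i-2} with p_{-2}=0, p_{-1}=1, q_{-2}=1, q_{-1}=0):
  i=0: a_0=49, p_0 = 49*1 + 0 = 49, q_0 = 49*0 + 1 = 1.
  i=1: a_1=1, p_1 = 1*49 + 1 = 50, q_1 = 1*1 + 0 = 1.
  i=2: a_2=4, p_2 = 4*50 + 49 = 249, q_2 = 4*1 + 1 = 5.
  i=3: a_3=1, p_3 = 1*249 + 50 = 299, q_3 = 1*5 + 1 = 6.
  i=4: a_4=6, p_4 = 6*299 + 249 = 2043, q_4 = 6*6 + 5 = 41.
  i=5: a_5=1, p_5 = 1*2043 + 299 = 2342, q_5 = 1*41 + 6 = 47.
  i=6: a_6=4, p_6 = 4*2342 + 2043 = 11411, q_6 = 4*47 + 41 = 229.
  i=7: a_7=1, p_7 = 1*11411 + 2342 = 13753, q_7 = 1*229 + 47 = 276.
Check: 13753^2 - 2483*276^2 = 189145009 - 189145008 = 1, so (x, y) = (13753, 276) solves the equation, and by the theorem it is the least positive solution.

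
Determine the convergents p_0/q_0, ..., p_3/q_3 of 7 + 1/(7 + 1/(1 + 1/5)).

Using the convergent recurrence p_i = a_i*p_{i-1} + p_{i-2}, q_i = a_i*q_{i-1} + q_{i-2} with p_{-2}=0, p_{-1}=1, q_{-2}=1, q_{-1}=0:
  i=0: a_0=7, p_0 = 7*1 + 0 = 7, q_0 = 7*0 + 1 = 1.
  i=1: a_1=7, p_1 = 7*7 + 1 = 50, q_1 = 7*1 + 0 = 7.
  i=2: a_2=1, p_2 = 1*50 + 7 = 57, q_2 = 1*7 + 1 = 8.
  i=3: a_3=5, p_3 = 5*57 + 50 = 335, q_3 = 5*8 + 7 = 47.

7/1, 50/7, 57/8, 335/47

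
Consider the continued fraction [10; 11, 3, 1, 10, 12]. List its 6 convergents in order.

10/1, 111/11, 343/34, 454/45, 4883/484, 59050/5853

Using the convergent recurrence p_i = a_i*p_{i-1} + p_{i-2}, q_i = a_i*q_{i-1} + q_{i-2} with p_{-2}=0, p_{-1}=1, q_{-2}=1, q_{-1}=0:
  i=0: a_0=10, p_0 = 10*1 + 0 = 10, q_0 = 10*0 + 1 = 1.
  i=1: a_1=11, p_1 = 11*10 + 1 = 111, q_1 = 11*1 + 0 = 11.
  i=2: a_2=3, p_2 = 3*111 + 10 = 343, q_2 = 3*11 + 1 = 34.
  i=3: a_3=1, p_3 = 1*343 + 111 = 454, q_3 = 1*34 + 11 = 45.
  i=4: a_4=10, p_4 = 10*454 + 343 = 4883, q_4 = 10*45 + 34 = 484.
  i=5: a_5=12, p_5 = 12*4883 + 454 = 59050, q_5 = 12*484 + 45 = 5853.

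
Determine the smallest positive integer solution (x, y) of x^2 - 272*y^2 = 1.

(x, y) = (33, 2)

First expand sqrt(272) as a continued fraction. With x_i = (sqrt(272) + m_i)/d_i and (m_0, d_0) = (0, 1): a_0 = floor(sqrt(272)) = 16, since 16^2 = 256 <= 272 < 289 = 17^2.
Iterate m_{i+1} = d_i*a_i - m_i, d_{i+1} = (272 - m_{i+1}^2)/d_i, a_{i+1} = floor((a_0 + m_{i+1})/d_{i+1}):
  m_1 = 1*16 - 0 = 16, d_1 = (272 - 16^2)/1 = 16/1 = 16, a_1 = floor((16 + 16)/16) = 2.
  m_2 = 16*2 - 16 = 16, d_2 = (272 - 16^2)/16 = 16/16 = 1, a_2 = floor((16 + 16)/1) = 32.
  m_3 = 1*32 - 16 = 16, d_3 = (272 - 16^2)/1 = 16/1 = 16: (m_3, d_3) = (m_1, d_1) = (16, 16), so from here the quotients repeat a_1, a_2; the period length is 2.
So sqrt(272) = [16; (2, 32)] with period length k = 2.
k is even, so the fundamental solution of x^2 - 272y^2 = 1 is (p_{k-1}, q_{k-1}) = (p_1, q_1); compute convergents through index 1.
Convergents (p_i = a_i*p_{i-1} + p_{i-2}, q_i = a_i*q_{i-1} + q_{i-2} with p_{-2}=0, p_{-1}=1, q_{-2}=1, q_{-1}=0):
  i=0: a_0=16, p_0 = 16*1 + 0 = 16, q_0 = 16*0 + 1 = 1.
  i=1: a_1=2, p_1 = 2*16 + 1 = 33, q_1 = 2*1 + 0 = 2.
Check: 33^2 - 272*2^2 = 1089 - 1088 = 1, so (x, y) = (33, 2) solves the equation, and by the theorem it is the least positive solution.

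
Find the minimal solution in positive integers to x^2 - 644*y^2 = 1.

(x, y) = (11775, 464)

First expand sqrt(644) as a continued fraction. With x_i = (sqrt(644) + m_i)/d_i and (m_0, d_0) = (0, 1): a_0 = floor(sqrt(644)) = 25, since 25^2 = 625 <= 644 < 676 = 26^2.
Iterate m_{i+1} = d_i*a_i - m_i, d_{i+1} = (644 - m_{i+1}^2)/d_i, a_{i+1} = floor((a_0 + m_{i+1})/d_{i+1}):
  m_1 = 1*25 - 0 = 25, d_1 = (644 - 25^2)/1 = 19/1 = 19, a_1 = floor((25 + 25)/19) = 2.
  m_2 = 19*2 - 25 = 13, d_2 = (644 - 13^2)/19 = 475/19 = 25, a_2 = floor((25 + 13)/25) = 1.
  m_3 = 25*1 - 13 = 12, d_3 = (644 - 12^2)/25 = 500/25 = 20, a_3 = floor((25 + 12)/20) = 1.
  m_4 = 20*1 - 12 = 8, d_4 = (644 - 8^2)/20 = 580/20 = 29, a_4 = floor((25 + 8)/29) = 1.
  m_5 = 29*1 - 8 = 21, d_5 = (644 - 21^2)/29 = 203/29 = 7, a_5 = floor((25 + 21)/7) = 6.
  m_6 = 7*6 - 21 = 21, d_6 = (644 - 21^2)/7 = 203/7 = 29, a_6 = floor((25 + 21)/29) = 1.
  m_7 = 29*1 - 21 = 8, d_7 = (644 - 8^2)/29 = 580/29 = 20, a_7 = floor((25 + 8)/20) = 1.
  m_8 = 20*1 - 8 = 12, d_8 = (644 - 12^2)/20 = 500/20 = 25, a_8 = floor((25 + 12)/25) = 1.
  m_9 = 25*1 - 12 = 13, d_9 = (644 - 13^2)/25 = 475/25 = 19, a_9 = floor((25 + 13)/19) = 2.
  m_10 = 19*2 - 13 = 25, d_10 = (644 - 25^2)/19 = 19/19 = 1, a_10 = floor((25 + 25)/1) = 50.
  m_11 = 1*50 - 25 = 25, d_11 = (644 - 25^2)/1 = 19/1 = 19: (m_11, d_11) = (m_1, d_1) = (25, 19), so from here the quotients repeat a_1, ..., a_10; the period length is 10.
So sqrt(644) = [25; (2, 1, 1, 1, 6, 1, 1, 1, 2, 50)] with period length k = 10.
k is even, so the fundamental solution of x^2 - 644y^2 = 1 is (p_{k-1}, q_{k-1}) = (p_9, q_9); compute convergents through index 9.
Convergents (p_i = a_i*p_{i-1} + p_{i-2}, q_i = a_i*q_{i-1} + q_{i-2} with p_{-2}=0, p_{-1}=1, q_{-2}=1, q_{-1}=0):
  i=0: a_0=25, p_0 = 25*1 + 0 = 25, q_0 = 25*0 + 1 = 1.
  i=1: a_1=2, p_1 = 2*25 + 1 = 51, q_1 = 2*1 + 0 = 2.
  i=2: a_2=1, p_2 = 1*51 + 25 = 76, q_2 = 1*2 + 1 = 3.
  i=3: a_3=1, p_3 = 1*76 + 51 = 127, q_3 = 1*3 + 2 = 5.
  i=4: a_4=1, p_4 = 1*127 + 76 = 203, q_4 = 1*5 + 3 = 8.
  i=5: a_5=6, p_5 = 6*203 + 127 = 1345, q_5 = 6*8 + 5 = 53.
  i=6: a_6=1, p_6 = 1*1345 + 203 = 1548, q_6 = 1*53 + 8 = 61.
  i=7: a_7=1, p_7 = 1*1548 + 1345 = 2893, q_7 = 1*61 + 53 = 114.
  i=8: a_8=1, p_8 = 1*2893 + 1548 = 4441, q_8 = 1*114 + 61 = 175.
  i=9: a_9=2, p_9 = 2*4441 + 2893 = 11775, q_9 = 2*175 + 114 = 464.
Check: 11775^2 - 644*464^2 = 138650625 - 138650624 = 1, so (x, y) = (11775, 464) solves the equation, and by the theorem it is the least positive solution.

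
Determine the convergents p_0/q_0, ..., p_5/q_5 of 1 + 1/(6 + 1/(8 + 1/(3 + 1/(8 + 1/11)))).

1/1, 7/6, 57/49, 178/153, 1481/1273, 16469/14156

Using the convergent recurrence p_i = a_i*p_{i-1} + p_{i-2}, q_i = a_i*q_{i-1} + q_{i-2} with p_{-2}=0, p_{-1}=1, q_{-2}=1, q_{-1}=0:
  i=0: a_0=1, p_0 = 1*1 + 0 = 1, q_0 = 1*0 + 1 = 1.
  i=1: a_1=6, p_1 = 6*1 + 1 = 7, q_1 = 6*1 + 0 = 6.
  i=2: a_2=8, p_2 = 8*7 + 1 = 57, q_2 = 8*6 + 1 = 49.
  i=3: a_3=3, p_3 = 3*57 + 7 = 178, q_3 = 3*49 + 6 = 153.
  i=4: a_4=8, p_4 = 8*178 + 57 = 1481, q_4 = 8*153 + 49 = 1273.
  i=5: a_5=11, p_5 = 11*1481 + 178 = 16469, q_5 = 11*1273 + 153 = 14156.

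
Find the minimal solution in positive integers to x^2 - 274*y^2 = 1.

First expand sqrt(274) as a continued fraction. With x_i = (sqrt(274) + m_i)/d_i and (m_0, d_0) = (0, 1): a_0 = floor(sqrt(274)) = 16, since 16^2 = 256 <= 274 < 289 = 17^2.
Iterate m_{i+1} = d_i*a_i - m_i, d_{i+1} = (274 - m_{i+1}^2)/d_i, a_{i+1} = floor((a_0 + m_{i+1})/d_{i+1}):
  m_1 = 1*16 - 0 = 16, d_1 = (274 - 16^2)/1 = 18/1 = 18, a_1 = floor((16 + 16)/18) = 1.
  m_2 = 18*1 - 16 = 2, d_2 = (274 - 2^2)/18 = 270/18 = 15, a_2 = floor((16 + 2)/15) = 1.
  m_3 = 15*1 - 2 = 13, d_3 = (274 - 13^2)/15 = 105/15 = 7, a_3 = floor((16 + 13)/7) = 4.
  m_4 = 7*4 - 13 = 15, d_4 = (274 - 15^2)/7 = 49/7 = 7, a_4 = floor((16 + 15)/7) = 4.
  m_5 = 7*4 - 15 = 13, d_5 = (274 - 13^2)/7 = 105/7 = 15, a_5 = floor((16 + 13)/15) = 1.
  m_6 = 15*1 - 13 = 2, d_6 = (274 - 2^2)/15 = 270/15 = 18, a_6 = floor((16 + 2)/18) = 1.
  m_7 = 18*1 - 2 = 16, d_7 = (274 - 16^2)/18 = 18/18 = 1, a_7 = floor((16 + 16)/1) = 32.
  m_8 = 1*32 - 16 = 16, d_8 = (274 - 16^2)/1 = 18/1 = 18: (m_8, d_8) = (m_1, d_1) = (16, 18), so from here the quotients repeat a_1, ..., a_7; the period length is 7.
So sqrt(274) = [16; (1, 1, 4, 4, 1, 1, 32)] with period length k = 7.
k is odd, so (p_{k-1}, q_{k-1}) only solves x^2 - 274y^2 = -1 and the fundamental solution of x^2 - 274y^2 = 1 is (p_{2k-1}, q_{2k-1}) = (p_13, q_13); compute convergents through index 13, running through the period twice.
Convergents (p_i = a_i*p_{i-1} + p_{i-2}, q_i = a_i*q_{i-1} + q_{i-2} with p_{-2}=0, p_{-1}=1, q_{-2}=1, q_{-1}=0):
  i=0: a_0=16, p_0 = 16*1 + 0 = 16, q_0 = 16*0 + 1 = 1.
  i=1: a_1=1, p_1 = 1*16 + 1 = 17, q_1 = 1*1 + 0 = 1.
  i=2: a_2=1, p_2 = 1*17 + 16 = 33, q_2 = 1*1 + 1 = 2.
  i=3: a_3=4, p_3 = 4*33 + 17 = 149, q_3 = 4*2 + 1 = 9.
  i=4: a_4=4, p_4 = 4*149 + 33 = 629, q_4 = 4*9 + 2 = 38.
  i=5: a_5=1, p_5 = 1*629 + 149 = 778, q_5 = 1*38 + 9 = 47.
  i=6: a_6=1, p_6 = 1*778 + 629 = 1407, q_6 = 1*47 + 38 = 85.
  i=7: a_7=32, p_7 = 32*1407 + 778 = 45802, q_7 = 32*85 + 47 = 2767.
  i=8: a_8=1, p_8 = 1*45802 + 1407 = 47209, q_8 = 1*2767 + 85 = 2852.
  i=9: a_9=1, p_9 = 1*47209 + 45802 = 93011, q_9 = 1*2852 + 2767 = 5619.
  i=10: a_10=4, p_10 = 4*93011 + 47209 = 419253, q_10 = 4*5619 + 2852 = 25328.
  i=11: a_11=4, p_11 = 4*419253 + 93011 = 1770023, q_11 = 4*25328 + 5619 = 106931.
  i=12: a_12=1, p_12 = 1*1770023 + 419253 = 2189276, q_12 = 1*106931 + 25328 = 132259.
  i=13: a_13=1, p_13 = 1*2189276 + 1770023 = 3959299, q_13 = 1*132259 + 106931 = 239190.
Indeed p_6^2 - 274*q_6^2 = 1979649 - 1979650 = -1, not +1.
Check: 3959299^2 - 274*239190^2 = 15676048571401 - 15676048571400 = 1, so (x, y) = (3959299, 239190) solves the equation, and by the theorem it is the least positive solution.

(x, y) = (3959299, 239190)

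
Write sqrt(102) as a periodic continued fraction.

Write x_i = (sqrt(102) + m_i)/d_i with (m_0, d_0) = (0, 1). a_0 = floor(sqrt(102)) = 10, since 10^2 = 100 <= 102 < 121 = 11^2.
Iterate m_{i+1} = d_i*a_i - m_i, d_{i+1} = (102 - m_{i+1}^2)/d_i, a_{i+1} = floor((a_0 + m_{i+1})/d_{i+1}):
  m_1 = 1*10 - 0 = 10, d_1 = (102 - 10^2)/1 = 2/1 = 2, a_1 = floor((10 + 10)/2) = 10.
  m_2 = 2*10 - 10 = 10, d_2 = (102 - 10^2)/2 = 2/2 = 1, a_2 = floor((10 + 10)/1) = 20.
  m_3 = 1*20 - 10 = 10, d_3 = (102 - 10^2)/1 = 2/1 = 2: (m_3, d_3) = (m_1, d_1) = (10, 2), so from here the quotients repeat a_1, a_2; the period length is 2.
Hence the expansion of sqrt(102) is a_0 = 10 followed by the repeating block 10, 20 (period 2).

[10; (10, 20)]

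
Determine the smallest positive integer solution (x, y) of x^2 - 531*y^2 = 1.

(x, y) = (530, 23)

First expand sqrt(531) as a continued fraction. With x_i = (sqrt(531) + m_i)/d_i and (m_0, d_0) = (0, 1): a_0 = floor(sqrt(531)) = 23, since 23^2 = 529 <= 531 < 576 = 24^2.
Iterate m_{i+1} = d_i*a_i - m_i, d_{i+1} = (531 - m_{i+1}^2)/d_i, a_{i+1} = floor((a_0 + m_{i+1})/d_{i+1}):
  m_1 = 1*23 - 0 = 23, d_1 = (531 - 23^2)/1 = 2/1 = 2, a_1 = floor((23 + 23)/2) = 23.
  m_2 = 2*23 - 23 = 23, d_2 = (531 - 23^2)/2 = 2/2 = 1, a_2 = floor((23 + 23)/1) = 46.
  m_3 = 1*46 - 23 = 23, d_3 = (531 - 23^2)/1 = 2/1 = 2: (m_3, d_3) = (m_1, d_1) = (23, 2), so from here the quotients repeat a_1, a_2; the period length is 2.
So sqrt(531) = [23; (23, 46)] with period length k = 2.
k is even, so the fundamental solution of x^2 - 531y^2 = 1 is (p_{k-1}, q_{k-1}) = (p_1, q_1); compute convergents through index 1.
Convergents (p_i = a_i*p_{i-1} + p_{i-2}, q_i = a_i*q_{i-1} + q_{i-2} with p_{-2}=0, p_{-1}=1, q_{-2}=1, q_{-1}=0):
  i=0: a_0=23, p_0 = 23*1 + 0 = 23, q_0 = 23*0 + 1 = 1.
  i=1: a_1=23, p_1 = 23*23 + 1 = 530, q_1 = 23*1 + 0 = 23.
Check: 530^2 - 531*23^2 = 280900 - 280899 = 1, so (x, y) = (530, 23) solves the equation, and by the theorem it is the least positive solution.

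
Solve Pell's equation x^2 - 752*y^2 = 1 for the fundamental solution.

First expand sqrt(752) as a continued fraction. With x_i = (sqrt(752) + m_i)/d_i and (m_0, d_0) = (0, 1): a_0 = floor(sqrt(752)) = 27, since 27^2 = 729 <= 752 < 784 = 28^2.
Iterate m_{i+1} = d_i*a_i - m_i, d_{i+1} = (752 - m_{i+1}^2)/d_i, a_{i+1} = floor((a_0 + m_{i+1})/d_{i+1}):
  m_1 = 1*27 - 0 = 27, d_1 = (752 - 27^2)/1 = 23/1 = 23, a_1 = floor((27 + 27)/23) = 2.
  m_2 = 23*2 - 27 = 19, d_2 = (752 - 19^2)/23 = 391/23 = 17, a_2 = floor((27 + 19)/17) = 2.
  m_3 = 17*2 - 19 = 15, d_3 = (752 - 15^2)/17 = 527/17 = 31, a_3 = floor((27 + 15)/31) = 1.
  m_4 = 31*1 - 15 = 16, d_4 = (752 - 16^2)/31 = 496/31 = 16, a_4 = floor((27 + 16)/16) = 2.
  m_5 = 16*2 - 16 = 16, d_5 = (752 - 16^2)/16 = 496/16 = 31, a_5 = floor((27 + 16)/31) = 1.
  m_6 = 31*1 - 16 = 15, d_6 = (752 - 15^2)/31 = 527/31 = 17, a_6 = floor((27 + 15)/17) = 2.
  m_7 = 17*2 - 15 = 19, d_7 = (752 - 19^2)/17 = 391/17 = 23, a_7 = floor((27 + 19)/23) = 2.
  m_8 = 23*2 - 19 = 27, d_8 = (752 - 27^2)/23 = 23/23 = 1, a_8 = floor((27 + 27)/1) = 54.
  m_9 = 1*54 - 27 = 27, d_9 = (752 - 27^2)/1 = 23/1 = 23: (m_9, d_9) = (m_1, d_1) = (27, 23), so from here the quotients repeat a_1, ..., a_8; the period length is 8.
So sqrt(752) = [27; (2, 2, 1, 2, 1, 2, 2, 54)] with period length k = 8.
k is even, so the fundamental solution of x^2 - 752y^2 = 1 is (p_{k-1}, q_{k-1}) = (p_7, q_7); compute convergents through index 7.
Convergents (p_i = a_i*p_{i-1} + p_{i-2}, q_i = a_i*q_{i-1} + q_{i-2} with p_{-2}=0, p_{-1}=1, q_{-2}=1, q_{-1}=0):
  i=0: a_0=27, p_0 = 27*1 + 0 = 27, q_0 = 27*0 + 1 = 1.
  i=1: a_1=2, p_1 = 2*27 + 1 = 55, q_1 = 2*1 + 0 = 2.
  i=2: a_2=2, p_2 = 2*55 + 27 = 137, q_2 = 2*2 + 1 = 5.
  i=3: a_3=1, p_3 = 1*137 + 55 = 192, q_3 = 1*5 + 2 = 7.
  i=4: a_4=2, p_4 = 2*192 + 137 = 521, q_4 = 2*7 + 5 = 19.
  i=5: a_5=1, p_5 = 1*521 + 192 = 713, q_5 = 1*19 + 7 = 26.
  i=6: a_6=2, p_6 = 2*713 + 521 = 1947, q_6 = 2*26 + 19 = 71.
  i=7: a_7=2, p_7 = 2*1947 + 713 = 4607, q_7 = 2*71 + 26 = 168.
Check: 4607^2 - 752*168^2 = 21224449 - 21224448 = 1, so (x, y) = (4607, 168) solves the equation, and by the theorem it is the least positive solution.

(x, y) = (4607, 168)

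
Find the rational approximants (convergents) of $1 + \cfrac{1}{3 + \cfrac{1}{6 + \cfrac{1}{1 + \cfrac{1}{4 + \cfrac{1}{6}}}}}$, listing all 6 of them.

1/1, 4/3, 25/19, 29/22, 141/107, 875/664

Using the convergent recurrence p_i = a_i*p_{i-1} + p_{i-2}, q_i = a_i*q_{i-1} + q_{i-2} with p_{-2}=0, p_{-1}=1, q_{-2}=1, q_{-1}=0:
  i=0: a_0=1, p_0 = 1*1 + 0 = 1, q_0 = 1*0 + 1 = 1.
  i=1: a_1=3, p_1 = 3*1 + 1 = 4, q_1 = 3*1 + 0 = 3.
  i=2: a_2=6, p_2 = 6*4 + 1 = 25, q_2 = 6*3 + 1 = 19.
  i=3: a_3=1, p_3 = 1*25 + 4 = 29, q_3 = 1*19 + 3 = 22.
  i=4: a_4=4, p_4 = 4*29 + 25 = 141, q_4 = 4*22 + 19 = 107.
  i=5: a_5=6, p_5 = 6*141 + 29 = 875, q_5 = 6*107 + 22 = 664.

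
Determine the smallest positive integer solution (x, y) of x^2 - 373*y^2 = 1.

First expand sqrt(373) as a continued fraction. With x_i = (sqrt(373) + m_i)/d_i and (m_0, d_0) = (0, 1): a_0 = floor(sqrt(373)) = 19, since 19^2 = 361 <= 373 < 400 = 20^2.
Iterate m_{i+1} = d_i*a_i - m_i, d_{i+1} = (373 - m_{i+1}^2)/d_i, a_{i+1} = floor((a_0 + m_{i+1})/d_{i+1}):
  m_1 = 1*19 - 0 = 19, d_1 = (373 - 19^2)/1 = 12/1 = 12, a_1 = floor((19 + 19)/12) = 3.
  m_2 = 12*3 - 19 = 17, d_2 = (373 - 17^2)/12 = 84/12 = 7, a_2 = floor((19 + 17)/7) = 5.
  m_3 = 7*5 - 17 = 18, d_3 = (373 - 18^2)/7 = 49/7 = 7, a_3 = floor((19 + 18)/7) = 5.
  m_4 = 7*5 - 18 = 17, d_4 = (373 - 17^2)/7 = 84/7 = 12, a_4 = floor((19 + 17)/12) = 3.
  m_5 = 12*3 - 17 = 19, d_5 = (373 - 19^2)/12 = 12/12 = 1, a_5 = floor((19 + 19)/1) = 38.
  m_6 = 1*38 - 19 = 19, d_6 = (373 - 19^2)/1 = 12/1 = 12: (m_6, d_6) = (m_1, d_1) = (19, 12), so from here the quotients repeat a_1, ..., a_5; the period length is 5.
So sqrt(373) = [19; (3, 5, 5, 3, 38)] with period length k = 5.
k is odd, so (p_{k-1}, q_{k-1}) only solves x^2 - 373y^2 = -1 and the fundamental solution of x^2 - 373y^2 = 1 is (p_{2k-1}, q_{2k-1}) = (p_9, q_9); compute convergents through index 9, running through the period twice.
Convergents (p_i = a_i*p_{i-1} + p_{i-2}, q_i = a_i*q_{i-1} + q_{i-2} with p_{-2}=0, p_{-1}=1, q_{-2}=1, q_{-1}=0):
  i=0: a_0=19, p_0 = 19*1 + 0 = 19, q_0 = 19*0 + 1 = 1.
  i=1: a_1=3, p_1 = 3*19 + 1 = 58, q_1 = 3*1 + 0 = 3.
  i=2: a_2=5, p_2 = 5*58 + 19 = 309, q_2 = 5*3 + 1 = 16.
  i=3: a_3=5, p_3 = 5*309 + 58 = 1603, q_3 = 5*16 + 3 = 83.
  i=4: a_4=3, p_4 = 3*1603 + 309 = 5118, q_4 = 3*83 + 16 = 265.
  i=5: a_5=38, p_5 = 38*5118 + 1603 = 196087, q_5 = 38*265 + 83 = 10153.
  i=6: a_6=3, p_6 = 3*196087 + 5118 = 593379, q_6 = 3*10153 + 265 = 30724.
  i=7: a_7=5, p_7 = 5*593379 + 196087 = 3162982, q_7 = 5*30724 + 10153 = 163773.
  i=8: a_8=5, p_8 = 5*3162982 + 593379 = 16408289, q_8 = 5*163773 + 30724 = 849589.
  i=9: a_9=3, p_9 = 3*16408289 + 3162982 = 52387849, q_9 = 3*849589 + 163773 = 2712540.
Indeed p_4^2 - 373*q_4^2 = 26193924 - 26193925 = -1, not +1.
Check: 52387849^2 - 373*2712540^2 = 2744486722846801 - 2744486722846800 = 1, so (x, y) = (52387849, 2712540) solves the equation, and by the theorem it is the least positive solution.

(x, y) = (52387849, 2712540)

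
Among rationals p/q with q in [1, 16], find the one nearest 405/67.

Expand x = 405/67 as a continued fraction with the Euclidean algorithm:
  405 = 6*67 + 3, so a_0 = 6.
  67 = 22*3 + 1, so a_1 = 22.
  3 = 3*1 + 0, so a_2 = 3.
so x = [6; 22, 3].
Convergents (p_i = a_i*p_{i-1} + p_{i-2}, q_i = a_i*q_{i-1} + q_{i-2} with p_{-2}=0, p_{-1}=1, q_{-2}=1, q_{-1}=0), until the denominator exceeds 16:
  i=0: a_0=6, p_0 = 6*1 + 0 = 6, q_0 = 6*0 + 1 = 1.
  i=1: a_1=22, p_1 = 22*6 + 1 = 133, q_1 = 22*1 + 0 = 22.
q_1 = 22 > 16, so the last convergent with denominator <= 16 is p_0/q_0 = 6/1.
The closest fraction with denominator <= 16 is either p_0/q_0 or the intermediate fraction (k*p_0 + p_{-1})/(k*q_0 + q_{-1}) with the largest k >= 1 whose denominator stays <= 16; these approach x as k grows, and every other convergent or intermediate fraction in range is farther away.
Largest k: floor((16 - q_{-1})/q_0) = floor((16 - 0)/1) = 16 (using the seeds p_{-1} = 1, q_{-1} = 0).
That gives (16*6 + 1)/(16*1 + 0) = 97/16.
Compare the errors: |x - 6/1| = |405*1 - 6*67|/(67*1) = 3/67, and |x - 97/16| = |405*16 - 97*67|/(67*16) = 19/1072.
Cross-multiplying, 19*67 = 1273 < 3216 = 3*1072, so 19/1072 is smaller: the intermediate fraction 97/16 is closer to x than 6/1.

97/16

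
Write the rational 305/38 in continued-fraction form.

Run the Euclidean algorithm on 305 and 38; the successive quotients are the partial quotients a_0, a_1, ... (each step inverts the fractional part left over by the previous one):
  305 = 8*38 + 1, so a_0 = 8.
  38 = 38*1 + 0, so a_1 = 38.
The remainder reaches 0 after 2 divisions, so the expansion has 2 partial quotients, read off in order.

[8; 38]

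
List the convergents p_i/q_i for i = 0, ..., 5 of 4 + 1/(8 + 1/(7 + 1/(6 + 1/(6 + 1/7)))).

4/1, 33/8, 235/57, 1443/350, 8893/2157, 63694/15449

Using the convergent recurrence p_i = a_i*p_{i-1} + p_{i-2}, q_i = a_i*q_{i-1} + q_{i-2} with p_{-2}=0, p_{-1}=1, q_{-2}=1, q_{-1}=0:
  i=0: a_0=4, p_0 = 4*1 + 0 = 4, q_0 = 4*0 + 1 = 1.
  i=1: a_1=8, p_1 = 8*4 + 1 = 33, q_1 = 8*1 + 0 = 8.
  i=2: a_2=7, p_2 = 7*33 + 4 = 235, q_2 = 7*8 + 1 = 57.
  i=3: a_3=6, p_3 = 6*235 + 33 = 1443, q_3 = 6*57 + 8 = 350.
  i=4: a_4=6, p_4 = 6*1443 + 235 = 8893, q_4 = 6*350 + 57 = 2157.
  i=5: a_5=7, p_5 = 7*8893 + 1443 = 63694, q_5 = 7*2157 + 350 = 15449.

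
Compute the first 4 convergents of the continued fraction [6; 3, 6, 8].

6/1, 19/3, 120/19, 979/155

Using the convergent recurrence p_i = a_i*p_{i-1} + p_{i-2}, q_i = a_i*q_{i-1} + q_{i-2} with p_{-2}=0, p_{-1}=1, q_{-2}=1, q_{-1}=0:
  i=0: a_0=6, p_0 = 6*1 + 0 = 6, q_0 = 6*0 + 1 = 1.
  i=1: a_1=3, p_1 = 3*6 + 1 = 19, q_1 = 3*1 + 0 = 3.
  i=2: a_2=6, p_2 = 6*19 + 6 = 120, q_2 = 6*3 + 1 = 19.
  i=3: a_3=8, p_3 = 8*120 + 19 = 979, q_3 = 8*19 + 3 = 155.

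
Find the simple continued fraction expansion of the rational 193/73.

[2; 1, 1, 1, 4, 5]

Run the Euclidean algorithm on 193 and 73; the successive quotients are the partial quotients a_0, a_1, ... (each step inverts the fractional part left over by the previous one):
  193 = 2*73 + 47, so a_0 = 2.
  73 = 1*47 + 26, so a_1 = 1.
  47 = 1*26 + 21, so a_2 = 1.
  26 = 1*21 + 5, so a_3 = 1.
  21 = 4*5 + 1, so a_4 = 4.
  5 = 5*1 + 0, so a_5 = 5.
The remainder reaches 0 after 6 divisions, so the expansion has 6 partial quotients, read off in order.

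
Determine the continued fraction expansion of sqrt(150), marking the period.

[12; (4, 24)]

Write x_i = (sqrt(150) + m_i)/d_i with (m_0, d_0) = (0, 1). a_0 = floor(sqrt(150)) = 12, since 12^2 = 144 <= 150 < 169 = 13^2.
Iterate m_{i+1} = d_i*a_i - m_i, d_{i+1} = (150 - m_{i+1}^2)/d_i, a_{i+1} = floor((a_0 + m_{i+1})/d_{i+1}):
  m_1 = 1*12 - 0 = 12, d_1 = (150 - 12^2)/1 = 6/1 = 6, a_1 = floor((12 + 12)/6) = 4.
  m_2 = 6*4 - 12 = 12, d_2 = (150 - 12^2)/6 = 6/6 = 1, a_2 = floor((12 + 12)/1) = 24.
  m_3 = 1*24 - 12 = 12, d_3 = (150 - 12^2)/1 = 6/1 = 6: (m_3, d_3) = (m_1, d_1) = (12, 6), so from here the quotients repeat a_1, a_2; the period length is 2.
Hence the expansion of sqrt(150) is a_0 = 12 followed by the repeating block 4, 24 (period 2).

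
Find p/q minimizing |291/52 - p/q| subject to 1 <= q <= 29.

151/27

Expand x = 291/52 as a continued fraction with the Euclidean algorithm:
  291 = 5*52 + 31, so a_0 = 5.
  52 = 1*31 + 21, so a_1 = 1.
  31 = 1*21 + 10, so a_2 = 1.
  21 = 2*10 + 1, so a_3 = 2.
  10 = 10*1 + 0, so a_4 = 10.
so x = [5; 1, 1, 2, 10].
Convergents (p_i = a_i*p_{i-1} + p_{i-2}, q_i = a_i*q_{i-1} + q_{i-2} with p_{-2}=0, p_{-1}=1, q_{-2}=1, q_{-1}=0), until the denominator exceeds 29:
  i=0: a_0=5, p_0 = 5*1 + 0 = 5, q_0 = 5*0 + 1 = 1.
  i=1: a_1=1, p_1 = 1*5 + 1 = 6, q_1 = 1*1 + 0 = 1.
  i=2: a_2=1, p_2 = 1*6 + 5 = 11, q_2 = 1*1 + 1 = 2.
  i=3: a_3=2, p_3 = 2*11 + 6 = 28, q_3 = 2*2 + 1 = 5.
  i=4: a_4=10, p_4 = 10*28 + 11 = 291, q_4 = 10*5 + 2 = 52.
q_4 = 52 > 29, so the last convergent with denominator <= 29 is p_3/q_3 = 28/5.
The closest fraction with denominator <= 29 is either p_3/q_3 or the intermediate fraction (k*p_3 + p_2)/(k*q_3 + q_2) with the largest k >= 1 whose denominator stays <= 29; these approach x as k grows, and every other convergent or intermediate fraction in range is farther away.
Largest k: floor((29 - q_2)/q_3) = floor((29 - 2)/5) = 5.
That gives (5*28 + 11)/(5*5 + 2) = 151/27.
Compare the errors: |x - 28/5| = |291*5 - 28*52|/(52*5) = 1/260, and |x - 151/27| = |291*27 - 151*52|/(52*27) = 5/1404.
Cross-multiplying, 5*260 = 1300 < 1404 = 1*1404, so 5/1404 is smaller: the intermediate fraction 151/27 is closer to x than 28/5.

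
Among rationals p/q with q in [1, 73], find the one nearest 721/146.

Expand x = 721/146 as a continued fraction with the Euclidean algorithm:
  721 = 4*146 + 137, so a_0 = 4.
  146 = 1*137 + 9, so a_1 = 1.
  137 = 15*9 + 2, so a_2 = 15.
  9 = 4*2 + 1, so a_3 = 4.
  2 = 2*1 + 0, so a_4 = 2.
so x = [4; 1, 15, 4, 2].
Convergents (p_i = a_i*p_{i-1} + p_{i-2}, q_i = a_i*q_{i-1} + q_{i-2} with p_{-2}=0, p_{-1}=1, q_{-2}=1, q_{-1}=0), until the denominator exceeds 73:
  i=0: a_0=4, p_0 = 4*1 + 0 = 4, q_0 = 4*0 + 1 = 1.
  i=1: a_1=1, p_1 = 1*4 + 1 = 5, q_1 = 1*1 + 0 = 1.
  i=2: a_2=15, p_2 = 15*5 + 4 = 79, q_2 = 15*1 + 1 = 16.
  i=3: a_3=4, p_3 = 4*79 + 5 = 321, q_3 = 4*16 + 1 = 65.
  i=4: a_4=2, p_4 = 2*321 + 79 = 721, q_4 = 2*65 + 16 = 146.
q_4 = 146 > 73, so the last convergent with denominator <= 73 is p_3/q_3 = 321/65.
The closest fraction with denominator <= 73 is either p_3/q_3 or the intermediate fraction (k*p_3 + p_2)/(k*q_3 + q_2) with the largest k >= 1 whose denominator stays <= 73; these approach x as k grows, and every other convergent or intermediate fraction in range is farther away.
Largest k: floor((73 - q_2)/q_3) = floor((73 - 16)/65) = 0.
Since k = 0, no intermediate fraction beyond p_3/q_3 has denominator <= 73, so the convergent 321/65 is the closest (its error is |721*65 - 321*146|/(146*65) = 1/9490).

321/65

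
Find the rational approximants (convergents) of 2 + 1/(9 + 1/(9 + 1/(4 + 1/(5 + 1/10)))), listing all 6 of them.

2/1, 19/9, 173/82, 711/337, 3728/1767, 37991/18007

Using the convergent recurrence p_i = a_i*p_{i-1} + p_{i-2}, q_i = a_i*q_{i-1} + q_{i-2} with p_{-2}=0, p_{-1}=1, q_{-2}=1, q_{-1}=0:
  i=0: a_0=2, p_0 = 2*1 + 0 = 2, q_0 = 2*0 + 1 = 1.
  i=1: a_1=9, p_1 = 9*2 + 1 = 19, q_1 = 9*1 + 0 = 9.
  i=2: a_2=9, p_2 = 9*19 + 2 = 173, q_2 = 9*9 + 1 = 82.
  i=3: a_3=4, p_3 = 4*173 + 19 = 711, q_3 = 4*82 + 9 = 337.
  i=4: a_4=5, p_4 = 5*711 + 173 = 3728, q_4 = 5*337 + 82 = 1767.
  i=5: a_5=10, p_5 = 10*3728 + 711 = 37991, q_5 = 10*1767 + 337 = 18007.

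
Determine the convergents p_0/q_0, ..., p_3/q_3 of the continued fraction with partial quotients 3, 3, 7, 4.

Using the convergent recurrence p_i = a_i*p_{i-1} + p_{i-2}, q_i = a_i*q_{i-1} + q_{i-2} with p_{-2}=0, p_{-1}=1, q_{-2}=1, q_{-1}=0:
  i=0: a_0=3, p_0 = 3*1 + 0 = 3, q_0 = 3*0 + 1 = 1.
  i=1: a_1=3, p_1 = 3*3 + 1 = 10, q_1 = 3*1 + 0 = 3.
  i=2: a_2=7, p_2 = 7*10 + 3 = 73, q_2 = 7*3 + 1 = 22.
  i=3: a_3=4, p_3 = 4*73 + 10 = 302, q_3 = 4*22 + 3 = 91.

3/1, 10/3, 73/22, 302/91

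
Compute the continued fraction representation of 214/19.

[11; 3, 1, 4]

Run the Euclidean algorithm on 214 and 19; the successive quotients are the partial quotients a_0, a_1, ... (each step inverts the fractional part left over by the previous one):
  214 = 11*19 + 5, so a_0 = 11.
  19 = 3*5 + 4, so a_1 = 3.
  5 = 1*4 + 1, so a_2 = 1.
  4 = 4*1 + 0, so a_3 = 4.
The remainder reaches 0 after 4 divisions, so the expansion has 4 partial quotients, read off in order.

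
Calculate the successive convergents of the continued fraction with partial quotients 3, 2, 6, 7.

Using the convergent recurrence p_i = a_i*p_{i-1} + p_{i-2}, q_i = a_i*q_{i-1} + q_{i-2} with p_{-2}=0, p_{-1}=1, q_{-2}=1, q_{-1}=0:
  i=0: a_0=3, p_0 = 3*1 + 0 = 3, q_0 = 3*0 + 1 = 1.
  i=1: a_1=2, p_1 = 2*3 + 1 = 7, q_1 = 2*1 + 0 = 2.
  i=2: a_2=6, p_2 = 6*7 + 3 = 45, q_2 = 6*2 + 1 = 13.
  i=3: a_3=7, p_3 = 7*45 + 7 = 322, q_3 = 7*13 + 2 = 93.

3/1, 7/2, 45/13, 322/93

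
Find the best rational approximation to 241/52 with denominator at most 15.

51/11

Expand x = 241/52 as a continued fraction with the Euclidean algorithm:
  241 = 4*52 + 33, so a_0 = 4.
  52 = 1*33 + 19, so a_1 = 1.
  33 = 1*19 + 14, so a_2 = 1.
  19 = 1*14 + 5, so a_3 = 1.
  14 = 2*5 + 4, so a_4 = 2.
  5 = 1*4 + 1, so a_5 = 1.
  4 = 4*1 + 0, so a_6 = 4.
so x = [4; 1, 1, 1, 2, 1, 4].
Convergents (p_i = a_i*p_{i-1} + p_{i-2}, q_i = a_i*q_{i-1} + q_{i-2} with p_{-2}=0, p_{-1}=1, q_{-2}=1, q_{-1}=0), until the denominator exceeds 15:
  i=0: a_0=4, p_0 = 4*1 + 0 = 4, q_0 = 4*0 + 1 = 1.
  i=1: a_1=1, p_1 = 1*4 + 1 = 5, q_1 = 1*1 + 0 = 1.
  i=2: a_2=1, p_2 = 1*5 + 4 = 9, q_2 = 1*1 + 1 = 2.
  i=3: a_3=1, p_3 = 1*9 + 5 = 14, q_3 = 1*2 + 1 = 3.
  i=4: a_4=2, p_4 = 2*14 + 9 = 37, q_4 = 2*3 + 2 = 8.
  i=5: a_5=1, p_5 = 1*37 + 14 = 51, q_5 = 1*8 + 3 = 11.
  i=6: a_6=4, p_6 = 4*51 + 37 = 241, q_6 = 4*11 + 8 = 52.
q_6 = 52 > 15, so the last convergent with denominator <= 15 is p_5/q_5 = 51/11.
The closest fraction with denominator <= 15 is either p_5/q_5 or the intermediate fraction (k*p_5 + p_4)/(k*q_5 + q_4) with the largest k >= 1 whose denominator stays <= 15; these approach x as k grows, and every other convergent or intermediate fraction in range is farther away.
Largest k: floor((15 - q_4)/q_5) = floor((15 - 8)/11) = 0.
Since k = 0, no intermediate fraction beyond p_5/q_5 has denominator <= 15, so the convergent 51/11 is the closest (its error is |241*11 - 51*52|/(52*11) = 1/572).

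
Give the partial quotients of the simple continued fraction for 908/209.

Run the Euclidean algorithm on 908 and 209; the successive quotients are the partial quotients a_0, a_1, ... (each step inverts the fractional part left over by the previous one):
  908 = 4*209 + 72, so a_0 = 4.
  209 = 2*72 + 65, so a_1 = 2.
  72 = 1*65 + 7, so a_2 = 1.
  65 = 9*7 + 2, so a_3 = 9.
  7 = 3*2 + 1, so a_4 = 3.
  2 = 2*1 + 0, so a_5 = 2.
The remainder reaches 0 after 6 divisions, so the expansion has 6 partial quotients, read off in order.

[4; 2, 1, 9, 3, 2]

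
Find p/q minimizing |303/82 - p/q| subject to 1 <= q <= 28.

Expand x = 303/82 as a continued fraction with the Euclidean algorithm:
  303 = 3*82 + 57, so a_0 = 3.
  82 = 1*57 + 25, so a_1 = 1.
  57 = 2*25 + 7, so a_2 = 2.
  25 = 3*7 + 4, so a_3 = 3.
  7 = 1*4 + 3, so a_4 = 1.
  4 = 1*3 + 1, so a_5 = 1.
  3 = 3*1 + 0, so a_6 = 3.
so x = [3; 1, 2, 3, 1, 1, 3].
Convergents (p_i = a_i*p_{i-1} + p_{i-2}, q_i = a_i*q_{i-1} + q_{i-2} with p_{-2}=0, p_{-1}=1, q_{-2}=1, q_{-1}=0), until the denominator exceeds 28:
  i=0: a_0=3, p_0 = 3*1 + 0 = 3, q_0 = 3*0 + 1 = 1.
  i=1: a_1=1, p_1 = 1*3 + 1 = 4, q_1 = 1*1 + 0 = 1.
  i=2: a_2=2, p_2 = 2*4 + 3 = 11, q_2 = 2*1 + 1 = 3.
  i=3: a_3=3, p_3 = 3*11 + 4 = 37, q_3 = 3*3 + 1 = 10.
  i=4: a_4=1, p_4 = 1*37 + 11 = 48, q_4 = 1*10 + 3 = 13.
  i=5: a_5=1, p_5 = 1*48 + 37 = 85, q_5 = 1*13 + 10 = 23.
  i=6: a_6=3, p_6 = 3*85 + 48 = 303, q_6 = 3*23 + 13 = 82.
q_6 = 82 > 28, so the last convergent with denominator <= 28 is p_5/q_5 = 85/23.
The closest fraction with denominator <= 28 is either p_5/q_5 or the intermediate fraction (k*p_5 + p_4)/(k*q_5 + q_4) with the largest k >= 1 whose denominator stays <= 28; these approach x as k grows, and every other convergent or intermediate fraction in range is farther away.
Largest k: floor((28 - q_4)/q_5) = floor((28 - 13)/23) = 0.
Since k = 0, no intermediate fraction beyond p_5/q_5 has denominator <= 28, so the convergent 85/23 is the closest (its error is |303*23 - 85*82|/(82*23) = 1/1886).

85/23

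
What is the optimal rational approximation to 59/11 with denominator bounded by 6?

16/3

Expand x = 59/11 as a continued fraction with the Euclidean algorithm:
  59 = 5*11 + 4, so a_0 = 5.
  11 = 2*4 + 3, so a_1 = 2.
  4 = 1*3 + 1, so a_2 = 1.
  3 = 3*1 + 0, so a_3 = 3.
so x = [5; 2, 1, 3].
Convergents (p_i = a_i*p_{i-1} + p_{i-2}, q_i = a_i*q_{i-1} + q_{i-2} with p_{-2}=0, p_{-1}=1, q_{-2}=1, q_{-1}=0), until the denominator exceeds 6:
  i=0: a_0=5, p_0 = 5*1 + 0 = 5, q_0 = 5*0 + 1 = 1.
  i=1: a_1=2, p_1 = 2*5 + 1 = 11, q_1 = 2*1 + 0 = 2.
  i=2: a_2=1, p_2 = 1*11 + 5 = 16, q_2 = 1*2 + 1 = 3.
  i=3: a_3=3, p_3 = 3*16 + 11 = 59, q_3 = 3*3 + 2 = 11.
q_3 = 11 > 6, so the last convergent with denominator <= 6 is p_2/q_2 = 16/3.
The closest fraction with denominator <= 6 is either p_2/q_2 or the intermediate fraction (k*p_2 + p_1)/(k*q_2 + q_1) with the largest k >= 1 whose denominator stays <= 6; these approach x as k grows, and every other convergent or intermediate fraction in range is farther away.
Largest k: floor((6 - q_1)/q_2) = floor((6 - 2)/3) = 1.
That gives (1*16 + 11)/(1*3 + 2) = 27/5.
Compare the errors: |x - 16/3| = |59*3 - 16*11|/(11*3) = 1/33, and |x - 27/5| = |59*5 - 27*11|/(11*5) = 2/55.
Cross-multiplying, 1*55 = 55 < 66 = 2*33, so 1/33 is smaller: the convergent 16/3 is closer to x than 27/5.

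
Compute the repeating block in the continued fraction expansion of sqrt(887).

[29; (1, 3, 1, 1, 2, 29, 2, 1, 1, 3, 1, 58)]

Write x_i = (sqrt(887) + m_i)/d_i with (m_0, d_0) = (0, 1). a_0 = floor(sqrt(887)) = 29, since 29^2 = 841 <= 887 < 900 = 30^2.
Iterate m_{i+1} = d_i*a_i - m_i, d_{i+1} = (887 - m_{i+1}^2)/d_i, a_{i+1} = floor((a_0 + m_{i+1})/d_{i+1}):
  m_1 = 1*29 - 0 = 29, d_1 = (887 - 29^2)/1 = 46/1 = 46, a_1 = floor((29 + 29)/46) = 1.
  m_2 = 46*1 - 29 = 17, d_2 = (887 - 17^2)/46 = 598/46 = 13, a_2 = floor((29 + 17)/13) = 3.
  m_3 = 13*3 - 17 = 22, d_3 = (887 - 22^2)/13 = 403/13 = 31, a_3 = floor((29 + 22)/31) = 1.
  m_4 = 31*1 - 22 = 9, d_4 = (887 - 9^2)/31 = 806/31 = 26, a_4 = floor((29 + 9)/26) = 1.
  m_5 = 26*1 - 9 = 17, d_5 = (887 - 17^2)/26 = 598/26 = 23, a_5 = floor((29 + 17)/23) = 2.
  m_6 = 23*2 - 17 = 29, d_6 = (887 - 29^2)/23 = 46/23 = 2, a_6 = floor((29 + 29)/2) = 29.
  m_7 = 2*29 - 29 = 29, d_7 = (887 - 29^2)/2 = 46/2 = 23, a_7 = floor((29 + 29)/23) = 2.
  m_8 = 23*2 - 29 = 17, d_8 = (887 - 17^2)/23 = 598/23 = 26, a_8 = floor((29 + 17)/26) = 1.
  m_9 = 26*1 - 17 = 9, d_9 = (887 - 9^2)/26 = 806/26 = 31, a_9 = floor((29 + 9)/31) = 1.
  m_10 = 31*1 - 9 = 22, d_10 = (887 - 22^2)/31 = 403/31 = 13, a_10 = floor((29 + 22)/13) = 3.
  m_11 = 13*3 - 22 = 17, d_11 = (887 - 17^2)/13 = 598/13 = 46, a_11 = floor((29 + 17)/46) = 1.
  m_12 = 46*1 - 17 = 29, d_12 = (887 - 29^2)/46 = 46/46 = 1, a_12 = floor((29 + 29)/1) = 58.
  m_13 = 1*58 - 29 = 29, d_13 = (887 - 29^2)/1 = 46/1 = 46: (m_13, d_13) = (m_1, d_1) = (29, 46), so from here the quotients repeat a_1, ..., a_12; the period length is 12.
Hence the expansion of sqrt(887) is a_0 = 29 followed by the repeating block 1, 3, 1, 1, 2, 29, 2, 1, 1, 3, 1, 58 (period 12).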